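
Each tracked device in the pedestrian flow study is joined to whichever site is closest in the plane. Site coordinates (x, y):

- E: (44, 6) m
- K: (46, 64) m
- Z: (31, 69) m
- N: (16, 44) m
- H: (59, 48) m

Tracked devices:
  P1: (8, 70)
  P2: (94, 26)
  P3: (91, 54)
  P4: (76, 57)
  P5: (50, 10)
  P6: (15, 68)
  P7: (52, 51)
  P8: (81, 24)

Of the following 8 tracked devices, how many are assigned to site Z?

P1 → Z
P2 → H
P3 → H
P4 → H
P5 → E
P6 → Z
P7 → H
P8 → H
2 of the 8 go to Z.

2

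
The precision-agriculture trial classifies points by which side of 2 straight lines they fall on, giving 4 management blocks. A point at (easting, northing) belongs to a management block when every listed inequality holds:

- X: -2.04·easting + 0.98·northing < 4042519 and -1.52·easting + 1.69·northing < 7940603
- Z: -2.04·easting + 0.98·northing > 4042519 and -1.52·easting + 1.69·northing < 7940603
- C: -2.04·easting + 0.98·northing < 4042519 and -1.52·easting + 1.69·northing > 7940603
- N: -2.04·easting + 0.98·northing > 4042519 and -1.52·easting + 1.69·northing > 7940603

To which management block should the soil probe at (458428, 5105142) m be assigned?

Z

-2.04·458428 + 0.98·5105142 = 4067846.040, which is > 4042519
-1.52·458428 + 1.69·5105142 = 7930879.420, which is < 7940603
This sign pattern matches Z.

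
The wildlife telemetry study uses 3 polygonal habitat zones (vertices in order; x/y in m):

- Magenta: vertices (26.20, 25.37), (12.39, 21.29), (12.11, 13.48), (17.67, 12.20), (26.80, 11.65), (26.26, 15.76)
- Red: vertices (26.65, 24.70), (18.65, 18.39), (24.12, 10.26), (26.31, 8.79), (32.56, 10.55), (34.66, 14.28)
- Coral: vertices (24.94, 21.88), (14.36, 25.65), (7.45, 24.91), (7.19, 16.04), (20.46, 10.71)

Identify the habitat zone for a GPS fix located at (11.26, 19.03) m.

Coral

Cast a ray rightward from (11.26, 19.03). For each polygon, the edges (by vertex number in listed order) whose endpoints lie on opposite sides of y = 19.03, where each meets that height, and whether that is right or left of the point:
Magenta: 2–3 at x≈12.309 (right), 6–1 at x≈26.240 (right) → 2 crossings.
Red: 1–2 at x≈19.461 (right), 6–1 at x≈31.009 (right) → 2 crossings.
Coral: 3–4 at x≈7.278 (left), 5–1 at x≈23.797 (right) → 1 crossing.
Only Coral has an odd count, so the point is inside Coral.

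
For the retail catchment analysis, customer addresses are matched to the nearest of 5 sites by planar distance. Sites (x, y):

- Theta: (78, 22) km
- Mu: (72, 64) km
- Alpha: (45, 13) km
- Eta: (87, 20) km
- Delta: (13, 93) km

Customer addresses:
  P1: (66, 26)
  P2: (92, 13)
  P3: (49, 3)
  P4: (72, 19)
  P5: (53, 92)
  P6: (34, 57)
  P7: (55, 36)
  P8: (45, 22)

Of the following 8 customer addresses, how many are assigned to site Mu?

P1 → Theta
P2 → Eta
P3 → Alpha
P4 → Theta
P5 → Mu
P6 → Mu
P7 → Alpha
P8 → Alpha
2 of the 8 go to Mu.

2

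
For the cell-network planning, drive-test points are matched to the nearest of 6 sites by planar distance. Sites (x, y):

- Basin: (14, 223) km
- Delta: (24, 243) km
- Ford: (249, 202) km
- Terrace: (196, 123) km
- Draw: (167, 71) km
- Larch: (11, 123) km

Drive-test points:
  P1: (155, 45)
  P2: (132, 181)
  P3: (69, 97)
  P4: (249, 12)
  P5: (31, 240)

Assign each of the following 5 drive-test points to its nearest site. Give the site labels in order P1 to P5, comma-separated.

P1 → Draw (d²=820.00)
P2 → Terrace (d²=7460.00)
P3 → Larch (d²=4040.00)
P4 → Draw (d²=10205.00)
P5 → Delta (d²=58.00)

Draw, Terrace, Larch, Draw, Delta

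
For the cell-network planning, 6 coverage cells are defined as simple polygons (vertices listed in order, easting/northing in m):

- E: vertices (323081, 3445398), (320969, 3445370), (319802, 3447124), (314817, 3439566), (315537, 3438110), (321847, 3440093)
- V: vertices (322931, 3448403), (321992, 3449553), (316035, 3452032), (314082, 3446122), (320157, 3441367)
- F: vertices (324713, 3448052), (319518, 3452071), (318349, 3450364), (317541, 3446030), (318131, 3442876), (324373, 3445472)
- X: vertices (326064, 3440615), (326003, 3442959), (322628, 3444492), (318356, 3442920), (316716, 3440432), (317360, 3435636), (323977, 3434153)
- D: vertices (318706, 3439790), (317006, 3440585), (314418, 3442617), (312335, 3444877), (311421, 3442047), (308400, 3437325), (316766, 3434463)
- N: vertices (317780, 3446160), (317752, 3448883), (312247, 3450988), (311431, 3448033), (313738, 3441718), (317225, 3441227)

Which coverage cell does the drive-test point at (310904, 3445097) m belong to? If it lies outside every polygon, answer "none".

Cast a ray rightward from (310904, 3445097). For each polygon, the edges (by vertex number in listed order) whose endpoints lie on opposite sides of northing = 3445097, where each meets that height, and whether that is right or left of the point:
E: 3–4 at easting≈318465.1 (right), 6–1 at easting≈323011.0 (right) → 2 crossings.
V: 4–5 at easting≈315391.5 (right), 5–1 at easting≈321627.6 (right) → 2 crossings.
F: 4–5 at easting≈317715.5 (right), 5–6 at easting≈323471.3 (right) → 2 crossings.
X: no edge straddles that height → 0 crossings.
D: no edge straddles that height → 0 crossings.
N: 4–5 at easting≈312503.6 (right), 6–1 at easting≈317660.4 (right) → 2 crossings.
All counts are even, so the point lies outside every listed polygon.

none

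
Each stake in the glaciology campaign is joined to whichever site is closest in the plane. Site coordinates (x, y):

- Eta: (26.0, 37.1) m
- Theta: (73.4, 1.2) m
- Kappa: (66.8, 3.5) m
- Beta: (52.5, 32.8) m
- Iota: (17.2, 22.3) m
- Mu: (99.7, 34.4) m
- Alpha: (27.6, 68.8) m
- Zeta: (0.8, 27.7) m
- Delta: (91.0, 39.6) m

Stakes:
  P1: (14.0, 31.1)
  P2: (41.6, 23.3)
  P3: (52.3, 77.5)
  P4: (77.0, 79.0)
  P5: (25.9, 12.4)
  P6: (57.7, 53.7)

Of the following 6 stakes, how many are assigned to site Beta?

2

P1 → Iota
P2 → Beta
P3 → Alpha
P4 → Delta
P5 → Iota
P6 → Beta
2 of the 6 go to Beta.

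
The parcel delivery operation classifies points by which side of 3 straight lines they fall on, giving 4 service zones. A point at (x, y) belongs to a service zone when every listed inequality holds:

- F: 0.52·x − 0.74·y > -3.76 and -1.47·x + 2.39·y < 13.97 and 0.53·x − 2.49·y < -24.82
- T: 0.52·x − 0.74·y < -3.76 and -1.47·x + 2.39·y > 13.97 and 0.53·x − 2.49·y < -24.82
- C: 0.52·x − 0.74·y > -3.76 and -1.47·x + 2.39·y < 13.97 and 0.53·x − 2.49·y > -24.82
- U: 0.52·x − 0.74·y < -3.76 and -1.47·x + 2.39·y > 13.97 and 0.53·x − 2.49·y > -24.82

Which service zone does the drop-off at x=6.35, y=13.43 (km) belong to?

T

0.52·6.35 − 0.74·13.43 = -6.636, which is < -3.76
-1.47·6.35 + 2.39·13.43 = 22.763, which is > 13.97
0.53·6.35 − 2.49·13.43 = -30.075, which is < -24.82
This sign pattern matches T.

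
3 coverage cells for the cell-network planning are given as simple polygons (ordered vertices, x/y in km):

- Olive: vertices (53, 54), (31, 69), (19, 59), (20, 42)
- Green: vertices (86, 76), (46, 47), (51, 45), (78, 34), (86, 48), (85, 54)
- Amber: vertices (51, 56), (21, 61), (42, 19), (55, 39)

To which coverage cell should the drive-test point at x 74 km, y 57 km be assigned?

Cast a ray rightward from (74, 57). For each polygon, the edges (by vertex number in listed order) whose endpoints lie on opposite sides of y = 57, where each meets that height, and whether that is right or left of the point:
Olive: 1–2 at x≈48.6 (left), 3–4 at x≈19.1 (left) → 0 crossings.
Green: 1–2 at x≈59.8 (left), 6–1 at x≈85.1 (right) → 1 crossing.
Amber: 1–2 at x≈45.0 (left), 2–3 at x≈23.0 (left) → 0 crossings.
Only Green has an odd count, so the point is inside Green.

Green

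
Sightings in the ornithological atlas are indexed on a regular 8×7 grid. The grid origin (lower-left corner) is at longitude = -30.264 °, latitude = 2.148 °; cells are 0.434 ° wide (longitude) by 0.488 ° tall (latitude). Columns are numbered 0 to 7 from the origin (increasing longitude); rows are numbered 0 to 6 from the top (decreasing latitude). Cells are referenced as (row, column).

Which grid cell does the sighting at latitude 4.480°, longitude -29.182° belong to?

(2, 2)

Column index: ⌊(-29.182 − -30.264) / 0.434⌋ = ⌊2.493⌋ = 2
Row offset from origin: ⌊(4.480 − 2.148) / 0.488⌋ = ⌊4.779⌋ = 4 → row 2 (counted from top)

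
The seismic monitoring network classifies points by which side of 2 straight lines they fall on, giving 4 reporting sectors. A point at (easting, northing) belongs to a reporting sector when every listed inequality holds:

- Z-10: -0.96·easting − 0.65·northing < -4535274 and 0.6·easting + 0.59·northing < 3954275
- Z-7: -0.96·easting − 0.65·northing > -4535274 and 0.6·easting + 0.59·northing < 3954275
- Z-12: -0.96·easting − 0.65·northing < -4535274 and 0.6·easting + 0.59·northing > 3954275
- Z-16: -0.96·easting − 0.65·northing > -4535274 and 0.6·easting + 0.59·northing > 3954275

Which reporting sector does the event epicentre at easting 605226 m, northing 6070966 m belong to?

Z-7

-0.96·605226 − 0.65·6070966 = -4527144.860, which is > -4535274
0.6·605226 + 0.59·6070966 = 3945005.540, which is < 3954275
This sign pattern matches Z-7.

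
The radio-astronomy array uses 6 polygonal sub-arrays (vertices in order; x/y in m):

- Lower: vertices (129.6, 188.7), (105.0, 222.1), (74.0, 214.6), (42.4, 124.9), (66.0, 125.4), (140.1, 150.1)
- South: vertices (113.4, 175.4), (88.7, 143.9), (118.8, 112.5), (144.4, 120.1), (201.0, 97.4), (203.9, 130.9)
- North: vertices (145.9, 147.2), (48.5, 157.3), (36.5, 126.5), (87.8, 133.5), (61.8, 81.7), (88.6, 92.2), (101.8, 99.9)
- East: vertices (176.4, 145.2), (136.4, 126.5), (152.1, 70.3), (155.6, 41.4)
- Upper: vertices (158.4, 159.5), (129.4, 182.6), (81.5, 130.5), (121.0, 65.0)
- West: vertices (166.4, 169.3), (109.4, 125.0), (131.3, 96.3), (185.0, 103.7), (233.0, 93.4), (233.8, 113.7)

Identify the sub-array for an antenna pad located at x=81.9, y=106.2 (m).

Cast a ray rightward from (81.9, 106.2). For each polygon, the edges (by vertex number in listed order) whose endpoints lie on opposite sides of y = 106.2, where each meets that height, and whether that is right or left of the point:
Lower: no edge straddles that height → 0 crossings.
South: 4–5 at x≈179.06 (right), 5–6 at x≈201.76 (right) → 2 crossings.
North: 4–5 at x≈74.10 (left), 7–1 at x≈107.67 (right) → 1 crossing.
East: 2–3 at x≈142.07 (right), 4–1 at x≈168.58 (right) → 2 crossings.
Upper: 3–4 at x≈96.15 (right), 4–1 at x≈137.31 (right) → 2 crossings.
West: 2–3 at x≈123.75 (right), 5–6 at x≈233.50 (right) → 2 crossings.
Only North has an odd count, so the point is inside North.

North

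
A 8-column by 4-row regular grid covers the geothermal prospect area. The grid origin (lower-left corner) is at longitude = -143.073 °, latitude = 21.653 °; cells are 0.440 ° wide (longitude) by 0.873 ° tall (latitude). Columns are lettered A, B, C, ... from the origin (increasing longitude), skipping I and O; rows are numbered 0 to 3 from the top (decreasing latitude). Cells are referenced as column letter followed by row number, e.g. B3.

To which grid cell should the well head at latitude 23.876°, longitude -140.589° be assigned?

F1

Column index: ⌊(-140.589 − -143.073) / 0.440⌋ = ⌊5.645⌋ = 5 → column F
Row offset from origin: ⌊(23.876 − 21.653) / 0.873⌋ = ⌊2.546⌋ = 2 → row 1 (counted from top)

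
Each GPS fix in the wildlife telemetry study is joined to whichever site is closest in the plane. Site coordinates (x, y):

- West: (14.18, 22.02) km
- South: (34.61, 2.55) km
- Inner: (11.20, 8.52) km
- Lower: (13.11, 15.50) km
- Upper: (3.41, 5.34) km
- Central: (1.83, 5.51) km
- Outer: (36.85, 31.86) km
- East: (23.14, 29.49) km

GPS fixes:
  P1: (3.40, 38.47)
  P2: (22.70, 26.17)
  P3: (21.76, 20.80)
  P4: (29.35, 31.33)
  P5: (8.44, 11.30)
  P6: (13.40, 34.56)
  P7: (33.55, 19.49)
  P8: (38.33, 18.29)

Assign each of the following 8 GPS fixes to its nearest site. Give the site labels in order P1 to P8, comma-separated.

West, East, West, East, Inner, East, Outer, Outer

P1 → West (d²=386.81)
P2 → East (d²=11.22)
P3 → West (d²=58.94)
P4 → East (d²=41.95)
P5 → Inner (d²=15.35)
P6 → East (d²=120.57)
P7 → Outer (d²=163.91)
P8 → Outer (d²=186.34)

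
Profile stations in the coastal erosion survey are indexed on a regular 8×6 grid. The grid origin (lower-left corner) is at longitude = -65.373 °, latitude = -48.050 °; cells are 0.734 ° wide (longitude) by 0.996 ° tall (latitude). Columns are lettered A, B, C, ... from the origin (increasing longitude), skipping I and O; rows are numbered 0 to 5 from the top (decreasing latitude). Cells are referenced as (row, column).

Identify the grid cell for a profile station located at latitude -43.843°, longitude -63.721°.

Column index: ⌊(-63.721 − -65.373) / 0.734⌋ = ⌊2.251⌋ = 2 → column C
Row offset from origin: ⌊(-43.843 − -48.050) / 0.996⌋ = ⌊4.224⌋ = 4 → row 1 (counted from top)

(1, C)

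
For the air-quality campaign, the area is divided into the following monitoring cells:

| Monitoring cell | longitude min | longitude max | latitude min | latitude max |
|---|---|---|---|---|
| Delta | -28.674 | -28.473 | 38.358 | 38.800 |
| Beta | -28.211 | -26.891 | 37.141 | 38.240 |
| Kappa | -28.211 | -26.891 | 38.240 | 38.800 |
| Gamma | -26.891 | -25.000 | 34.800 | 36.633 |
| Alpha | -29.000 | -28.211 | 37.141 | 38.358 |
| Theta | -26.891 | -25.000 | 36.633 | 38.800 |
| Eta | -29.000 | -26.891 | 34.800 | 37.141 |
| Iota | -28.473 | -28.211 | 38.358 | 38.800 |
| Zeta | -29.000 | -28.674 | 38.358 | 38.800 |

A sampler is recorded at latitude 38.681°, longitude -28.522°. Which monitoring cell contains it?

Delta

The point has longitude = -28.522 and latitude = 38.681.
Only Delta satisfies -28.674 ≤ longitude ≤ -28.473 and 38.358 ≤ latitude ≤ 38.800.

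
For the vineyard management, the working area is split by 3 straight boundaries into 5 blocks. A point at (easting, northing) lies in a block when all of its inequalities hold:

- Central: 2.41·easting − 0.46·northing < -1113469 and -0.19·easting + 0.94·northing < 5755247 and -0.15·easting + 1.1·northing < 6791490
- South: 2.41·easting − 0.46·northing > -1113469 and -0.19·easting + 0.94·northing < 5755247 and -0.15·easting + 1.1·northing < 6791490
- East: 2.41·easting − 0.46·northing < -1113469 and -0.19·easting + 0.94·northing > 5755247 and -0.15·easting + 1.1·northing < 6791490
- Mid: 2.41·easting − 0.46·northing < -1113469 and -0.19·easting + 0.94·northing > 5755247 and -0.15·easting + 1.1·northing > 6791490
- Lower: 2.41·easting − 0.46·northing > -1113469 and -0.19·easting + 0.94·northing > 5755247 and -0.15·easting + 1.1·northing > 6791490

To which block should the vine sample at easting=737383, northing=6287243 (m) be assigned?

2.41·737383 − 0.46·6287243 = -1115038.750, which is < -1113469
-0.19·737383 + 0.94·6287243 = 5769905.650, which is > 5755247
-0.15·737383 + 1.1·6287243 = 6805359.850, which is > 6791490
This sign pattern matches Mid.

Mid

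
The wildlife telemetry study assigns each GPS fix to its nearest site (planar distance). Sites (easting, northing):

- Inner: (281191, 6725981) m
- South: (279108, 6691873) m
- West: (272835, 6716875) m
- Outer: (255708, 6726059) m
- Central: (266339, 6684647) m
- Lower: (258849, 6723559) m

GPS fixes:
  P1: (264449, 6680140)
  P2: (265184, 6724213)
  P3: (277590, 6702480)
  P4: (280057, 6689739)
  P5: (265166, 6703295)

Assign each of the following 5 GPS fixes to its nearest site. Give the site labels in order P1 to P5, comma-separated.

P1 → Central (d²=23885149.00)
P2 → Lower (d²=40559941.00)
P3 → South (d²=114812773.00)
P4 → South (d²=5454557.00)
P5 → West (d²=243229961.00)

Central, Lower, South, South, West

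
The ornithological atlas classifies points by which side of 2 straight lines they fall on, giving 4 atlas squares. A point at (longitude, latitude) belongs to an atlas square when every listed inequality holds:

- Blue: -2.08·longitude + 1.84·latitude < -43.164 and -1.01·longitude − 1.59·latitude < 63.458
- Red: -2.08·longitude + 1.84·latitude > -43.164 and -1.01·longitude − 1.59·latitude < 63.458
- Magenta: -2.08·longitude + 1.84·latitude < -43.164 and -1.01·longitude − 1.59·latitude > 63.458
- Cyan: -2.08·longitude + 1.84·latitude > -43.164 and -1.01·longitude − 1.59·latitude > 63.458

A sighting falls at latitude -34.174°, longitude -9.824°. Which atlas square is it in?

Cyan

-2.08·-9.824 + 1.84·-34.174 = -42.446, which is > -43.164
-1.01·-9.824 − 1.59·-34.174 = 64.259, which is > 63.458
This sign pattern matches Cyan.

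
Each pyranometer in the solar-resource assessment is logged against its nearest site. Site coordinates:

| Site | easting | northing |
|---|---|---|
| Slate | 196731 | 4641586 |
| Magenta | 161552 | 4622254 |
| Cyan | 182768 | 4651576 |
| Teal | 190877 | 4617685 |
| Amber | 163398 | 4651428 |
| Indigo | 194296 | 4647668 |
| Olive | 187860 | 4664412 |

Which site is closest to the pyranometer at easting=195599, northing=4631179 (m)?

Squared distances to each site:
Slate: 109587073.000; Magenta: 1238853834.000; Cyan: 580672170.000; Teal: 204385320.000; Amber: 1446926402.000; Indigo: 273584930.000; Olive: 1164324410.000.
Minimum at Slate.

Slate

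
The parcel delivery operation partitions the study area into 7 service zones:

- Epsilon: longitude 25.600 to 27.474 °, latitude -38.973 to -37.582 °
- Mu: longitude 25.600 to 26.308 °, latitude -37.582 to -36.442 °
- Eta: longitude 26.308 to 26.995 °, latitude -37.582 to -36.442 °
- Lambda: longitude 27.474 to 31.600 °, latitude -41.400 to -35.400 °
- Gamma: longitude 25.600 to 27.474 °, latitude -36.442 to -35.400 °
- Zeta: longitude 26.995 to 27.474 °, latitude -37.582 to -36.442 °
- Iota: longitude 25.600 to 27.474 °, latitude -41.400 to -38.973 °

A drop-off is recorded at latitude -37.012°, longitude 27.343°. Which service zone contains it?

The point has longitude = 27.343 and latitude = -37.012.
Only Zeta satisfies 26.995 ≤ longitude ≤ 27.474 and -37.582 ≤ latitude ≤ -36.442.

Zeta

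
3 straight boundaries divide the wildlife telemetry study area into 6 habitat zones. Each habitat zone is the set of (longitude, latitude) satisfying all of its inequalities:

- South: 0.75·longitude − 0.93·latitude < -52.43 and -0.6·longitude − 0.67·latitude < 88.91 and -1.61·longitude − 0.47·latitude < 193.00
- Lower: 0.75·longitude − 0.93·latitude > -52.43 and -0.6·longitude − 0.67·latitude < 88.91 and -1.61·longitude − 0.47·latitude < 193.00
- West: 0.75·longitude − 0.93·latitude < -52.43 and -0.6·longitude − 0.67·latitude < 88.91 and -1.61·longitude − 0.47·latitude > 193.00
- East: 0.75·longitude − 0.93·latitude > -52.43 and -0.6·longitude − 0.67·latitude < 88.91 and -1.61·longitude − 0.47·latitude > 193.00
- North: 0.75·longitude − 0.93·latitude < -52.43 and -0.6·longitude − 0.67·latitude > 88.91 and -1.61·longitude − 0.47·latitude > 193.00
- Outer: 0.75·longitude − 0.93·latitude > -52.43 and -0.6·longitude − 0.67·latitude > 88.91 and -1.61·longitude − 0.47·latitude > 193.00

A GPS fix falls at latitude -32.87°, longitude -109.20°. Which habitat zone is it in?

0.75·-109.20 − 0.93·-32.87 = -51.331, which is > -52.43
-0.6·-109.20 − 0.67·-32.87 = 87.543, which is < 88.91
-1.61·-109.20 − 0.47·-32.87 = 191.261, which is < 193.00
This sign pattern matches Lower.

Lower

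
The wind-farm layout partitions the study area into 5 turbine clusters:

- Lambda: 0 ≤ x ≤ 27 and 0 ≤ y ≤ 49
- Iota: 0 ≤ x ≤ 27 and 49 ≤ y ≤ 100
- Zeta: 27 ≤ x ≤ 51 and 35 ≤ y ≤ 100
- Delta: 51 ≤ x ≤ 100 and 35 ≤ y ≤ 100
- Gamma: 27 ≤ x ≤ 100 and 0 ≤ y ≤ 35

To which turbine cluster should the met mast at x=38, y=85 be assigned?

Zeta

The point has x = 38 and y = 85.
Only Zeta satisfies 27 ≤ x ≤ 51 and 35 ≤ y ≤ 100.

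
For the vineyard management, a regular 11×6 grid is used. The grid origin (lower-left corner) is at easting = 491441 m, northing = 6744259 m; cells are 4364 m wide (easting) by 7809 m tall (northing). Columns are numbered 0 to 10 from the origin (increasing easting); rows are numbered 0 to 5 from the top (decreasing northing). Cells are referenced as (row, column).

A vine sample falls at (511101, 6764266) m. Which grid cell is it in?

Column index: ⌊(511101 − 491441) / 4364⌋ = ⌊4.505⌋ = 4
Row offset from origin: ⌊(6764266 − 6744259) / 7809⌋ = ⌊2.562⌋ = 2 → row 3 (counted from top)

(3, 4)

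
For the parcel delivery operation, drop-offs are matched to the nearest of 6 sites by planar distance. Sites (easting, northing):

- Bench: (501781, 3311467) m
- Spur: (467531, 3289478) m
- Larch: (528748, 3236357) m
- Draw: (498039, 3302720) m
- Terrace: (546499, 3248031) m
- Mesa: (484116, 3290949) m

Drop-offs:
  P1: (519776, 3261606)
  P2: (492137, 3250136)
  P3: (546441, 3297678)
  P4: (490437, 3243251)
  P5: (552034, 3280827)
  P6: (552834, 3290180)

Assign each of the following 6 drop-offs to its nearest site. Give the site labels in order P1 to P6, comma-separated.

Larch, Larch, Bench, Larch, Terrace, Terrace

P1 → Larch (d²=718008785.00)
P2 → Larch (d²=1530226162.00)
P3 → Bench (d²=2184652121.00)
P4 → Larch (d²=1515259957.00)
P5 → Terrace (d²=1106213841.00)
P6 → Terrace (d²=1816670426.00)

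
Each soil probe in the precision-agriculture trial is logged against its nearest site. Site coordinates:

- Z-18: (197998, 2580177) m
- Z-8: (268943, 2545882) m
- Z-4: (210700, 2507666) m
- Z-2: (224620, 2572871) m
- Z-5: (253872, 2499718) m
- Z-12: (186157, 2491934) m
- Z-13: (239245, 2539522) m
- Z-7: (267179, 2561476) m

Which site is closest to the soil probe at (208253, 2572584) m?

Squared distances to each site:
Z-18: 162818674.000; Z-8: 4396272904.000; Z-4: 4220334533.000; Z-2: 267961058.000; Z-5: 7390547117.000; Z-12: 6992655716.000; Z-13: 2053599908.000; Z-7: 3595661140.000.
Minimum at Z-18.

Z-18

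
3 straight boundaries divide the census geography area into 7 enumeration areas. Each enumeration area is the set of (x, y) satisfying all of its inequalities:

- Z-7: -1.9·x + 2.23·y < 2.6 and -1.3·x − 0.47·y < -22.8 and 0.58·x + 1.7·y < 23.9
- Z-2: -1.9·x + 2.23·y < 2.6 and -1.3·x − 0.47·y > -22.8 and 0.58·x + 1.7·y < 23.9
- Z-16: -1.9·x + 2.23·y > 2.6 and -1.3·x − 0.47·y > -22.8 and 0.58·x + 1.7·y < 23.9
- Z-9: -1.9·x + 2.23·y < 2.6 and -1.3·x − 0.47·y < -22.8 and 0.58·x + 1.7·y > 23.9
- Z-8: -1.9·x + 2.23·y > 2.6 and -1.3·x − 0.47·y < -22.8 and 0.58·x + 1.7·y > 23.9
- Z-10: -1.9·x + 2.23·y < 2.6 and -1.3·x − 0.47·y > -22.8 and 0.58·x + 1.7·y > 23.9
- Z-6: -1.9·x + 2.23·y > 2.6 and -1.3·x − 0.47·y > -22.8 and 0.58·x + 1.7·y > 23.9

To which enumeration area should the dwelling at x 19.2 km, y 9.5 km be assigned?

Z-9

-1.9·19.2 + 2.23·9.5 = -15.295, which is < 2.6
-1.3·19.2 − 0.47·9.5 = -29.425, which is < -22.8
0.58·19.2 + 1.7·9.5 = 27.286, which is > 23.9
This sign pattern matches Z-9.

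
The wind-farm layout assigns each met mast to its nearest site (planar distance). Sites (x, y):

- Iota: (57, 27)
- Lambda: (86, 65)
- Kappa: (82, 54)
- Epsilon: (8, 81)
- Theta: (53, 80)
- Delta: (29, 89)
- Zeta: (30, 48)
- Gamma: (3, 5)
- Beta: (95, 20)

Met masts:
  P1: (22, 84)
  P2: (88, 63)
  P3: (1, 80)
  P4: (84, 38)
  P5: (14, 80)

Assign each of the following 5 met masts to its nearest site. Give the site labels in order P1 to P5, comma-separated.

Delta, Lambda, Epsilon, Kappa, Epsilon

P1 → Delta (d²=74.00)
P2 → Lambda (d²=8.00)
P3 → Epsilon (d²=50.00)
P4 → Kappa (d²=260.00)
P5 → Epsilon (d²=37.00)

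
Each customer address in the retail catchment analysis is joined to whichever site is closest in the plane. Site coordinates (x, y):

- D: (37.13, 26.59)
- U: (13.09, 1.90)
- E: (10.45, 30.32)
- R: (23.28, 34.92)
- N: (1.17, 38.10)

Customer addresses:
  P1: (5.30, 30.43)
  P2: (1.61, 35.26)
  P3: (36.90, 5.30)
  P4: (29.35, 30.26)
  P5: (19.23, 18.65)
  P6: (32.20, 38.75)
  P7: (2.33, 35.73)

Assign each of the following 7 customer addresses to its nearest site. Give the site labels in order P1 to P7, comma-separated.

E, N, D, R, E, R, N

P1 → E (d²=26.53)
P2 → N (d²=8.26)
P3 → D (d²=453.32)
P4 → R (d²=58.56)
P5 → E (d²=213.28)
P6 → R (d²=94.24)
P7 → N (d²=6.96)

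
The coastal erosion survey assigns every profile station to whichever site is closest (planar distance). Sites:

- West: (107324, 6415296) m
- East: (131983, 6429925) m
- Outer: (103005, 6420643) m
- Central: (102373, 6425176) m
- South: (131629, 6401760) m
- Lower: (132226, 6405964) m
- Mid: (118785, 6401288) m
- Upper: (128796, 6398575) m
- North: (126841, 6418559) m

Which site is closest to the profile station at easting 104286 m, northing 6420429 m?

Outer

Squared distances to each site:
West: 35577133.000; East: 857297825.000; Outer: 1686757.000; Central: 26193578.000; South: 1096171210.000; Lower: 989879825.000; Mid: 576598882.000; Upper: 1078337416.000; North: 512224925.000.
Minimum at Outer.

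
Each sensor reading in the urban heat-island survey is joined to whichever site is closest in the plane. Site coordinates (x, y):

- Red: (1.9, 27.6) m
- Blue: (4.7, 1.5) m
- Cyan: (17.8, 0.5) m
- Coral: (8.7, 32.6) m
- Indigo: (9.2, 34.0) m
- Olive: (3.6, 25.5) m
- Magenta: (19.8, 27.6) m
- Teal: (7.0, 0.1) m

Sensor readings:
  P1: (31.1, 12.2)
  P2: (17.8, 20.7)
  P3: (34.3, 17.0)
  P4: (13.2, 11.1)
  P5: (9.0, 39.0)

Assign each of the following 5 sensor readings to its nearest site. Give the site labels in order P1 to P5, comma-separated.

P1 → Cyan (d²=313.78)
P2 → Magenta (d²=51.61)
P3 → Magenta (d²=322.61)
P4 → Cyan (d²=133.52)
P5 → Indigo (d²=25.04)

Cyan, Magenta, Magenta, Cyan, Indigo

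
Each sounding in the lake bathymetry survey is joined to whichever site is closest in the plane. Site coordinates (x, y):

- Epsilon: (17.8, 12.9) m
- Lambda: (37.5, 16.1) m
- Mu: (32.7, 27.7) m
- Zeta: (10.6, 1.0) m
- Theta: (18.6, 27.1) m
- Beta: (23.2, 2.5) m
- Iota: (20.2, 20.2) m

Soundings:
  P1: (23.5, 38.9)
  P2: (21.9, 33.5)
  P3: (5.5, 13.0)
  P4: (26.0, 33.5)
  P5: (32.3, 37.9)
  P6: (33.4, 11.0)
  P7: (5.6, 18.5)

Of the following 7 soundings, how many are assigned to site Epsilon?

2

P1 → Theta
P2 → Theta
P3 → Epsilon
P4 → Mu
P5 → Mu
P6 → Lambda
P7 → Epsilon
2 of the 7 go to Epsilon.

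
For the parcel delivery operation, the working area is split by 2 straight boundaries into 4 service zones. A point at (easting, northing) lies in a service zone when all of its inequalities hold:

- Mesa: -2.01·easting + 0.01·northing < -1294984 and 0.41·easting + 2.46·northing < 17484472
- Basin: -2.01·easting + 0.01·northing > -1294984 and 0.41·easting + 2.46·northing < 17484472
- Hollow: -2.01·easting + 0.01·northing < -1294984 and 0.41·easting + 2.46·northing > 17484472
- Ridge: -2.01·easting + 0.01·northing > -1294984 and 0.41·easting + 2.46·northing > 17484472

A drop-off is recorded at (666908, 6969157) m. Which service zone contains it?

Basin

-2.01·666908 + 0.01·6969157 = -1270793.510, which is > -1294984
0.41·666908 + 2.46·6969157 = 17417558.500, which is < 17484472
This sign pattern matches Basin.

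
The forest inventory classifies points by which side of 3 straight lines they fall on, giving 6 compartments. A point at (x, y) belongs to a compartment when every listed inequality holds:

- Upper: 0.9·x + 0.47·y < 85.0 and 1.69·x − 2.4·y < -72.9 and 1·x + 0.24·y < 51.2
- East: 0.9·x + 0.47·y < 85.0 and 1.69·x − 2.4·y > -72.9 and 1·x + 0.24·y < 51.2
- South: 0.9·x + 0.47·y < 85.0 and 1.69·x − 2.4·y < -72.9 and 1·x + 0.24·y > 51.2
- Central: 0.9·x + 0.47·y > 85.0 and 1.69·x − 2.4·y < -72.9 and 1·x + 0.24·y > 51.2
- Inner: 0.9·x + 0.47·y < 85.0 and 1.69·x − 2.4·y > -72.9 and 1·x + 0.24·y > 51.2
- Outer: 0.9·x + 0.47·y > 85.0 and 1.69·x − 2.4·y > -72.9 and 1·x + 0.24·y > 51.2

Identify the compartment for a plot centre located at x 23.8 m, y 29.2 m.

East

0.9·23.8 + 0.47·29.2 = 35.144, which is < 85.0
1.69·23.8 − 2.4·29.2 = -29.858, which is > -72.9
1·23.8 + 0.24·29.2 = 30.808, which is < 51.2
This sign pattern matches East.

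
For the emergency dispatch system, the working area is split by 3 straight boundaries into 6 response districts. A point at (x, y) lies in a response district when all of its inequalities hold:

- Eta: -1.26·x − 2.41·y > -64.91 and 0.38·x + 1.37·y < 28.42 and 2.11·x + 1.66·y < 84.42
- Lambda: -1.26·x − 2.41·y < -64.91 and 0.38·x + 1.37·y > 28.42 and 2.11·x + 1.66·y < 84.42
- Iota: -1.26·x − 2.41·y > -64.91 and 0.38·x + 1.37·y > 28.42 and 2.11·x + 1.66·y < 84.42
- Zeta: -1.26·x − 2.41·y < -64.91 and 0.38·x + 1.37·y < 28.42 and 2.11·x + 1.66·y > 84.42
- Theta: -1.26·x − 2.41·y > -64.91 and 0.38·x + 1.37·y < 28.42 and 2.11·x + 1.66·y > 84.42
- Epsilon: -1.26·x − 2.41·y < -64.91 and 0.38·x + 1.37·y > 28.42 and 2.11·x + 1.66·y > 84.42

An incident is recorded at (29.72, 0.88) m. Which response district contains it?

Eta

-1.26·29.72 − 2.41·0.88 = -39.568, which is > -64.91
0.38·29.72 + 1.37·0.88 = 12.499, which is < 28.42
2.11·29.72 + 1.66·0.88 = 64.170, which is < 84.42
This sign pattern matches Eta.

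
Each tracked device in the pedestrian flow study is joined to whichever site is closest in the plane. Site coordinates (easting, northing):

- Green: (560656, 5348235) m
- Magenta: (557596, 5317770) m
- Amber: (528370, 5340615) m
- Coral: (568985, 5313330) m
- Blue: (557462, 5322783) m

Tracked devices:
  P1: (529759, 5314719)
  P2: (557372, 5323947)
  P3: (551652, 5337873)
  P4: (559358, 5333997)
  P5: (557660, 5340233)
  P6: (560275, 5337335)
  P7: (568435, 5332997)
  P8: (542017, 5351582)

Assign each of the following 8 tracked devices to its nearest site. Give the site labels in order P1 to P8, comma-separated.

P1 → Amber (d²=672532137.00)
P2 → Blue (d²=1362996.00)
P3 → Green (d²=188443060.00)
P4 → Blue (d²=129348612.00)
P5 → Green (d²=73008020.00)
P6 → Green (d²=118955161.00)
P7 → Blue (d²=224732525.00)
P8 → Amber (d²=306515698.00)

Amber, Blue, Green, Blue, Green, Green, Blue, Amber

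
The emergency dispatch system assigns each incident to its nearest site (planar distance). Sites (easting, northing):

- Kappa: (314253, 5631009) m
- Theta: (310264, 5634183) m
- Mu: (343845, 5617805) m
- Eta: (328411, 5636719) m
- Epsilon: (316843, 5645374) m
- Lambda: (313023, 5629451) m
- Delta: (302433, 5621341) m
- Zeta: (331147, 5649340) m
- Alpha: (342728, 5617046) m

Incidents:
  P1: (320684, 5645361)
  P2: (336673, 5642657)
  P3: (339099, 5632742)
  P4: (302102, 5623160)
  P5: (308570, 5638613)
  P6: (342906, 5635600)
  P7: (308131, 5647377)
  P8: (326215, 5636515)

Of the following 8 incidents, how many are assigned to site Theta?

P1 → Epsilon
P2 → Zeta
P3 → Eta
P4 → Delta
P5 → Theta
P6 → Eta
P7 → Epsilon
P8 → Eta
1 of the 8 goes to Theta.

1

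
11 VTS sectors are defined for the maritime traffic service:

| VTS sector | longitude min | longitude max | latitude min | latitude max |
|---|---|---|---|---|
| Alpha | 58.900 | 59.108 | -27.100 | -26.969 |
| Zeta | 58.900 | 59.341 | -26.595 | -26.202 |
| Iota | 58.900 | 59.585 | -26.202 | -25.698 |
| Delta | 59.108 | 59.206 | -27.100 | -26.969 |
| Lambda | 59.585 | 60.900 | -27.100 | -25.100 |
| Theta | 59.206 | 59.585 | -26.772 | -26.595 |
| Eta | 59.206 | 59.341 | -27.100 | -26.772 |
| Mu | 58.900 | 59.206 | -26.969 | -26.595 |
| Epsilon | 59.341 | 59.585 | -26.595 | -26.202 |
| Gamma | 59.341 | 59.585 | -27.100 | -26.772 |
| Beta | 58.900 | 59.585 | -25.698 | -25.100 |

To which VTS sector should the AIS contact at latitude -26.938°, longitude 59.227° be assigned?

The point has longitude = 59.227 and latitude = -26.938.
Only Eta satisfies 59.206 ≤ longitude ≤ 59.341 and -27.100 ≤ latitude ≤ -26.772.

Eta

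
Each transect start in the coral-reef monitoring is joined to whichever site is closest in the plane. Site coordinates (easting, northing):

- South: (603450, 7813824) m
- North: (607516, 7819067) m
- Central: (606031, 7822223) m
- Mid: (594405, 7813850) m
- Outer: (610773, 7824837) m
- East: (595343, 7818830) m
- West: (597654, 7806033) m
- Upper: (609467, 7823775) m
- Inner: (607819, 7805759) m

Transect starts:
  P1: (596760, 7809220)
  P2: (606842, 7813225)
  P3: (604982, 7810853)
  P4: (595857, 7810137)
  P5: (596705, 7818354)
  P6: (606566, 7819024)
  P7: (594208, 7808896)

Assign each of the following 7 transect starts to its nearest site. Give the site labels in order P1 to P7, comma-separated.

West, South, South, Mid, East, North, West

P1 → West (d²=10956205.00)
P2 → South (d²=11864465.00)
P3 → South (d²=11173865.00)
P4 → Mid (d²=15894673.00)
P5 → East (d²=2081620.00)
P6 → North (d²=904349.00)
P7 → West (d²=20071685.00)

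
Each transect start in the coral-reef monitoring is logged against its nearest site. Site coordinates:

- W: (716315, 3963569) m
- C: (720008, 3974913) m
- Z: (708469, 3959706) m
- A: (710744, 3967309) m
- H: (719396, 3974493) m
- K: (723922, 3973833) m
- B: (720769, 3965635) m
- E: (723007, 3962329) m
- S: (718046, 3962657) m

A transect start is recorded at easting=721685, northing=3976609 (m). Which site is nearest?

C

Squared distances to each site:
W: 198878500.000; C: 5688745.000; Z: 460374065.000; A: 206195481.000; H: 9716977.000; K: 12710345.000; B: 121267732.000; E: 205666084.000; S: 207900625.000.
Minimum at C.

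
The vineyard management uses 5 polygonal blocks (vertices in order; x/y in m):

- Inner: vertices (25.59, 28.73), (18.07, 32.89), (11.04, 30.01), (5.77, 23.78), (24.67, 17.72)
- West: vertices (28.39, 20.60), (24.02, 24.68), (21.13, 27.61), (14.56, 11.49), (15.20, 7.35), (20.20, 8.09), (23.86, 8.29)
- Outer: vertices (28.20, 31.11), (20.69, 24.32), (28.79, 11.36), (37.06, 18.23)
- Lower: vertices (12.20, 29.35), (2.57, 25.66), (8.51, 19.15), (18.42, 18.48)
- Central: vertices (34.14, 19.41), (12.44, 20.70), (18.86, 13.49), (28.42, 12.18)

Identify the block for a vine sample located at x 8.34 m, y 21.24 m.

Cast a ray rightward from (8.34, 21.24). For each polygon, the edges (by vertex number in listed order) whose endpoints lie on opposite sides of y = 21.24, where each meets that height, and whether that is right or left of the point:
Inner: 4–5 at x≈13.692 (right), 5–1 at x≈24.964 (right) → 2 crossings.
West: 1–2 at x≈27.705 (right), 3–4 at x≈18.534 (right) → 2 crossings.
Outer: 2–3 at x≈22.615 (right), 4–1 at x≈34.989 (right) → 2 crossings.
Lower: 2–3 at x≈6.603 (left), 4–1 at x≈16.841 (right) → 1 crossing.
Central: no edge straddles that height → 0 crossings.
Only Lower has an odd count, so the point is inside Lower.

Lower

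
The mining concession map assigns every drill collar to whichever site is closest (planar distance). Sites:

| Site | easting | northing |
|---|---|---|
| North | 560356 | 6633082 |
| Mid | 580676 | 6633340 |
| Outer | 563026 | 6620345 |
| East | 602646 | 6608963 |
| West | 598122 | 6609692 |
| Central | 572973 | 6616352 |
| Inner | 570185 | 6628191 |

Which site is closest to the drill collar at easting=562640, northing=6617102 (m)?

Squared distances to each site:
North: 260577056.000; Mid: 588969940.000; Outer: 10666045.000; East: 1666723357.000; West: 1313880424.000; Central: 107333389.000; Inner: 179892946.000.
Minimum at Outer.

Outer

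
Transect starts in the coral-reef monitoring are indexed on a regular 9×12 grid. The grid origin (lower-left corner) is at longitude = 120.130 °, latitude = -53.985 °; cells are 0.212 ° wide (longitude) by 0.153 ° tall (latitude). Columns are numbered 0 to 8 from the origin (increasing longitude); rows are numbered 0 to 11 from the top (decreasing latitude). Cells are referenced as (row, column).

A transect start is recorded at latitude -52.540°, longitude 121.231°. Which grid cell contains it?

Column index: ⌊(121.231 − 120.130) / 0.212⌋ = ⌊5.193⌋ = 5
Row offset from origin: ⌊(-52.540 − -53.985) / 0.153⌋ = ⌊9.444⌋ = 9 → row 2 (counted from top)

(2, 5)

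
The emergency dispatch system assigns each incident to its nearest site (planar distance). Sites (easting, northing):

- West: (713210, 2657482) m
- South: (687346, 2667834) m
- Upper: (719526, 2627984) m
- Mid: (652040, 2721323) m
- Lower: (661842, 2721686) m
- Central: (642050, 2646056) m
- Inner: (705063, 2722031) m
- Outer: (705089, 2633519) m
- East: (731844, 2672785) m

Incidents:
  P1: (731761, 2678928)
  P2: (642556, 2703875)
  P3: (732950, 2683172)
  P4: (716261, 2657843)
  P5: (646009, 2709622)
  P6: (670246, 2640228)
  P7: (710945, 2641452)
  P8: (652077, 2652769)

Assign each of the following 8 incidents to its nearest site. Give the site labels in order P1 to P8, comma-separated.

P1 → East (d²=37743338.00)
P2 → Mid (d²=394378960.00)
P3 → East (d²=109113005.00)
P4 → West (d²=9438922.00)
P5 → Mid (d²=173286362.00)
P6 → Central (d²=828980000.00)
P7 → Outer (d²=97225225.00)
P8 → Central (d²=145605098.00)

East, Mid, East, West, Mid, Central, Outer, Central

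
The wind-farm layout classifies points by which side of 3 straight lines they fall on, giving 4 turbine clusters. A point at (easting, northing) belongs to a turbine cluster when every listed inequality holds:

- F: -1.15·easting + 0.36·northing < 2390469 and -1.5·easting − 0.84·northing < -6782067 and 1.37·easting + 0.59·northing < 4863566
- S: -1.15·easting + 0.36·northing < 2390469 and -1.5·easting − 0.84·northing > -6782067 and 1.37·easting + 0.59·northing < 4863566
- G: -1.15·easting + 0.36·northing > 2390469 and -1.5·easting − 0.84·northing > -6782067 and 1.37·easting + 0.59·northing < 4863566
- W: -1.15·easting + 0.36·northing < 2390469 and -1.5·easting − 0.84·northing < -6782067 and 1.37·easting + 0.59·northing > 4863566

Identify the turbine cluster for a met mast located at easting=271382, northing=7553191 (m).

-1.15·271382 + 0.36·7553191 = 2407059.460, which is > 2390469
-1.5·271382 − 0.84·7553191 = -6751753.440, which is > -6782067
1.37·271382 + 0.59·7553191 = 4828176.030, which is < 4863566
This sign pattern matches G.

G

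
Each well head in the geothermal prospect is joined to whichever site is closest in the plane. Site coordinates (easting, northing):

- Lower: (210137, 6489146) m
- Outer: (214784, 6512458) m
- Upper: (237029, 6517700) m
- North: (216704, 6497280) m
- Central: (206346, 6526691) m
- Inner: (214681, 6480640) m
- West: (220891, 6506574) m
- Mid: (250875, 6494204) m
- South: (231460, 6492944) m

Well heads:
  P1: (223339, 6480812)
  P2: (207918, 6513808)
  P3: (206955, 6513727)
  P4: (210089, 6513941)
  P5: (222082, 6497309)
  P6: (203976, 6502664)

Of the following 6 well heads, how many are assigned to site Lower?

0

P1 → Inner
P2 → Outer
P3 → Outer
P4 → Outer
P5 → North
P6 → North
0 of the 6 go to Lower.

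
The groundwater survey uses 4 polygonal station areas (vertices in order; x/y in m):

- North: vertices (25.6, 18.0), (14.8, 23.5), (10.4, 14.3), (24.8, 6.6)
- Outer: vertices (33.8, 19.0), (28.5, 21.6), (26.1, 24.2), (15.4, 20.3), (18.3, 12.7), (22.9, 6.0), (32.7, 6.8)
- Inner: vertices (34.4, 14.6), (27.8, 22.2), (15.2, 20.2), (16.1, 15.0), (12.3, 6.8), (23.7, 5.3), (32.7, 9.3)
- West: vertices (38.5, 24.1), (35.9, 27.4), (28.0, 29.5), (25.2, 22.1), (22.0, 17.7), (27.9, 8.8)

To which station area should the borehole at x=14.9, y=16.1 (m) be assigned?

North

Cast a ray rightward from (14.9, 16.1). For each polygon, the edges (by vertex number in listed order) whose endpoints lie on opposite sides of y = 16.1, where each meets that height, and whether that is right or left of the point:
North: 2–3 at x≈11.26 (left), 4–1 at x≈25.47 (right) → 1 crossing.
Outer: 4–5 at x≈17.00 (right), 7–1 at x≈33.54 (right) → 2 crossings.
Inner: 1–2 at x≈33.10 (right), 3–4 at x≈15.91 (right) → 2 crossings.
West: 5–6 at x≈23.06 (right), 6–1 at x≈32.96 (right) → 2 crossings.
Only North has an odd count, so the point is inside North.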